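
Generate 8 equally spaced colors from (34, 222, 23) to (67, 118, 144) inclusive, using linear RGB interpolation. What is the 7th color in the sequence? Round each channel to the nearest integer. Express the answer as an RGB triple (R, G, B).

(62, 133, 127)

With 8 swatches and endpoints inclusive, swatch 7 sits at t = (7 − 1)/(8 − 1) = 6/7 ≈ 0.8571.
R = 34 + 0.8571 × (67 − 34) = 62.284 → 62
G = 222 + 0.8571 × (118 − 222) = 132.862 → 133
B = 23 + 0.8571 × (144 − 23) = 126.709 → 127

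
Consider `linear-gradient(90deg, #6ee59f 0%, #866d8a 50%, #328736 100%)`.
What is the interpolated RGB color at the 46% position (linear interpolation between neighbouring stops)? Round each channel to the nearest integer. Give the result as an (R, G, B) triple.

(132, 119, 140)

46% lies between the 0% and 50% stops, so the local fraction is t = (46 − 0)/(50 − 0) = 46/50 ≈ 0.92.
#6ee59f → (110, 229, 159); #866d8a → (134, 109, 138).
R = 110 + 0.92 × (134 − 110) = 132.08 → 132
G = 229 + 0.92 × (109 − 229) = 118.6 → 119
B = 159 + 0.92 × (138 − 159) = 139.68 → 140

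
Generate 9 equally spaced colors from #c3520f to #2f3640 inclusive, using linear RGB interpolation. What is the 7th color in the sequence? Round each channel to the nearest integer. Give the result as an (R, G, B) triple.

(84, 61, 52)

With 9 swatches and endpoints inclusive, swatch 7 sits at t = (7 − 1)/(9 − 1) = 6/8 ≈ 0.75.
#c3520f → (195, 82, 15); #2f3640 → (47, 54, 64).
R = 195 + 0.75 × (47 − 195) = 84 → 84
G = 82 + 0.75 × (54 − 82) = 61 → 61
B = 15 + 0.75 × (64 − 15) = 51.75 → 52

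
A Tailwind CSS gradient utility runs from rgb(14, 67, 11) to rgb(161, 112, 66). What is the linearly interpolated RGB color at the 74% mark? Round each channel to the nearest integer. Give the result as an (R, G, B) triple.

(123, 100, 52)

74% corresponds to t = 0.74.
R = 14 + 0.74 × (161 − 14) = 14 + 0.74 × 147 = 122.78 → 123
G = 67 + 0.74 × (112 − 67) = 67 + 0.74 × 45 = 100.3 → 100
B = 11 + 0.74 × (66 − 11) = 11 + 0.74 × 55 = 51.7 → 52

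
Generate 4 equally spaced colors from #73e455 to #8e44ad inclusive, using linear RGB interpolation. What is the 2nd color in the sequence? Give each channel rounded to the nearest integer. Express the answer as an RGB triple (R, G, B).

With 4 swatches and endpoints inclusive, swatch 2 sits at t = (2 − 1)/(4 − 1) = 1/3 ≈ 0.3333.
#73e455 → (115, 228, 85); #8e44ad → (142, 68, 173).
R = 115 + 0.3333 × (142 − 115) = 123.999 → 124
G = 228 + 0.3333 × (68 − 228) = 174.672 → 175
B = 85 + 0.3333 × (173 − 85) = 114.33 → 114

(124, 175, 114)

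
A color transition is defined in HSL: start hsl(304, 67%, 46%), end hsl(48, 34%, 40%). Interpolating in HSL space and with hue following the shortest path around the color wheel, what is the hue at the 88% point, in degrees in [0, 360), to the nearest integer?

36

Hue: 48 − 304 = -256°, but |-256| > 180 so the shorter arc goes the other way: Δh = -256 + 360 = 104°.
H = 304 + 0.88 × (104) = 395.52 → 396 → 396 mod 360 = 36°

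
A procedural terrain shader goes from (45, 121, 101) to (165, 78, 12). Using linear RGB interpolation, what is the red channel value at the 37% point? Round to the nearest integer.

89

R = 45 + 0.37 × (165 − 45) = 89.4 → 89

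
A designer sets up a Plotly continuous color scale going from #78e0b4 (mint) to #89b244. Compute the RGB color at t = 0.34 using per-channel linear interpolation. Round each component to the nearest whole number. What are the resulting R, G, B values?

#78e0b4 → (120, 224, 180); #89b244 → (137, 178, 68).
R = 120 + 0.34 × (137 − 120) = 120 + 0.34 × 17 = 125.78 → 126
G = 224 + 0.34 × (178 − 224) = 224 + 0.34 × -46 = 208.36 → 208
B = 180 + 0.34 × (68 − 180) = 180 + 0.34 × -112 = 141.92 → 142
So the blended color is (126, 208, 142), about #7ed08e.

(126, 208, 142)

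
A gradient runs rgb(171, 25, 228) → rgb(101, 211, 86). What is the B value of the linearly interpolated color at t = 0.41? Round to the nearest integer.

170

B = 228 + 0.41 × (86 − 228) = 169.78 → 170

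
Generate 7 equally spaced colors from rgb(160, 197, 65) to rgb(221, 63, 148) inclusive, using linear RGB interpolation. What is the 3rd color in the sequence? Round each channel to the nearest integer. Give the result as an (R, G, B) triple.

(180, 152, 93)

With 7 swatches and endpoints inclusive, swatch 3 sits at t = (3 − 1)/(7 − 1) = 2/6 ≈ 0.3333.
R = 160 + 0.3333 × (221 − 160) = 180.331 → 180
G = 197 + 0.3333 × (63 − 197) = 152.338 → 152
B = 65 + 0.3333 × (148 − 65) = 92.664 → 93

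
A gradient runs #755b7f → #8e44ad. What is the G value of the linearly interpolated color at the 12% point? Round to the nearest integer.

G₁ = 91 (from #755b7f), G₂ = 68 (from #8e44ad).
G = 91 + 0.12 × (68 − 91) = 88.24 → 88

88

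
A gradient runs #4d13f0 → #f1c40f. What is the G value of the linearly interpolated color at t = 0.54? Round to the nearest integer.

G₁ = 19 (from #4d13f0), G₂ = 196 (from #f1c40f).
G = 19 + 0.54 × (196 − 19) = 114.58 → 115

115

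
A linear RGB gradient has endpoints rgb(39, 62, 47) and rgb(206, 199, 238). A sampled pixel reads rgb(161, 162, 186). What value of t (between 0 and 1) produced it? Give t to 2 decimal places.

0.73

Invert the lerp on the B channel (largest span, 191): t = (186 − 47) / (238 − 47) = 139/191 = 0.72775.
Check on R: (161 − 39)/(206 − 39) = 0.7305 ✓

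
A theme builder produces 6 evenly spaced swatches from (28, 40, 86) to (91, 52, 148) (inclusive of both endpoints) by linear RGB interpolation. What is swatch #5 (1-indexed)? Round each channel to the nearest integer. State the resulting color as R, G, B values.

(78, 50, 136)

With 6 swatches and endpoints inclusive, swatch 5 sits at t = (5 − 1)/(6 − 1) = 4/5 ≈ 0.8.
R = 28 + 0.8 × (91 − 28) = 78.4 → 78
G = 40 + 0.8 × (52 − 40) = 49.6 → 50
B = 86 + 0.8 × (148 − 86) = 135.6 → 136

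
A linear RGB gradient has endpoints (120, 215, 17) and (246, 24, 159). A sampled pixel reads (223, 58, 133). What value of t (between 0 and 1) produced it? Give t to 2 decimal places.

0.82

Invert the lerp on the G channel (largest span, 191): t = (58 − 215) / (24 − 215) = -157/-191 = 0.82199.
Check on R: (223 − 120)/(246 − 120) = 0.8175 ✓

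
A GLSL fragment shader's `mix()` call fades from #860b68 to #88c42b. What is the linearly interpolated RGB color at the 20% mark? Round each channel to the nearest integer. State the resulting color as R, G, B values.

(134, 48, 92)

#860b68 → (134, 11, 104); #88c42b → (136, 196, 43).
20% corresponds to t = 0.2.
R = 134 + 0.2 × (136 − 134) = 134 + 0.2 × 2 = 134.4 → 134
G = 11 + 0.2 × (196 − 11) = 11 + 0.2 × 185 = 48 → 48
B = 104 + 0.2 × (43 − 104) = 104 + 0.2 × -61 = 91.8 → 92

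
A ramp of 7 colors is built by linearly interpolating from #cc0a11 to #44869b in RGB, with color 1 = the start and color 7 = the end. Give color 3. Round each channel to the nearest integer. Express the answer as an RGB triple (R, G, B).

(159, 51, 63)

With 7 swatches and endpoints inclusive, swatch 3 sits at t = (3 − 1)/(7 − 1) = 2/6 ≈ 0.3333.
#cc0a11 → (204, 10, 17); #44869b → (68, 134, 155).
R = 204 + 0.3333 × (68 − 204) = 158.671 → 159
G = 10 + 0.3333 × (134 − 10) = 51.329 → 51
B = 17 + 0.3333 × (155 − 17) = 62.995 → 63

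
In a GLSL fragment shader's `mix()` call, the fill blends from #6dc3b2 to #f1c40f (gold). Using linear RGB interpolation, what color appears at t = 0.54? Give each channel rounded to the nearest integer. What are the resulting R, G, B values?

#6dc3b2 → (109, 195, 178); #f1c40f → (241, 196, 15).
R = 109 + 0.54 × (241 − 109) = 109 + 0.54 × 132 = 180.28 → 180
G = 195 + 0.54 × (196 − 195) = 195 + 0.54 × 1 = 195.54 → 196
B = 178 + 0.54 × (15 − 178) = 178 + 0.54 × -163 = 89.98 → 90

(180, 196, 90)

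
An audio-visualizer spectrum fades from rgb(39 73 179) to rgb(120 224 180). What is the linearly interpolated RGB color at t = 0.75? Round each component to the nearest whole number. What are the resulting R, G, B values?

(100, 186, 180)

R = 39 + 0.75 × (120 − 39) = 39 + 0.75 × 81 = 99.75 → 100
G = 73 + 0.75 × (224 − 73) = 73 + 0.75 × 151 = 186.25 → 186
B = 179 + 0.75 × (180 − 179) = 179 + 0.75 × 1 = 179.75 → 180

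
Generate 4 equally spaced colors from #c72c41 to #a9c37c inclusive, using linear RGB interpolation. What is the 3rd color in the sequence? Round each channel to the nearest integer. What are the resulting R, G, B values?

(179, 145, 104)

With 4 swatches and endpoints inclusive, swatch 3 sits at t = (3 − 1)/(4 − 1) = 2/3 ≈ 0.6667.
#c72c41 → (199, 44, 65); #a9c37c → (169, 195, 124).
R = 199 + 0.6667 × (169 − 199) = 178.999 → 179
G = 44 + 0.6667 × (195 − 44) = 144.672 → 145
B = 65 + 0.6667 × (124 − 65) = 104.335 → 104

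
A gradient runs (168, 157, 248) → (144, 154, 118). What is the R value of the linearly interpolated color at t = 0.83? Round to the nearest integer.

R = 168 + 0.83 × (144 − 168) = 148.08 → 148

148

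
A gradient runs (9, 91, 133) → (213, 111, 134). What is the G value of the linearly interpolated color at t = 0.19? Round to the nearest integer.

95

G = 91 + 0.19 × (111 − 91) = 94.8 → 95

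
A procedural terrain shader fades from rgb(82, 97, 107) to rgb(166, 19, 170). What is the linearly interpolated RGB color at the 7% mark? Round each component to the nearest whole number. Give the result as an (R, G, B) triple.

7% corresponds to t = 0.07.
R = 82 + 0.07 × (166 − 82) = 82 + 0.07 × 84 = 87.88 → 88
G = 97 + 0.07 × (19 − 97) = 97 + 0.07 × -78 = 91.54 → 92
B = 107 + 0.07 × (170 − 107) = 107 + 0.07 × 63 = 111.41 → 111

(88, 92, 111)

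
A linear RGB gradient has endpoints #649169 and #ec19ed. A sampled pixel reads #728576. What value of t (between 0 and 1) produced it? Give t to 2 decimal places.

Invert the lerp on the R channel (largest span, 136): t = (114 − 100) / (236 − 100) = 14/136 = 0.10294.
Check on G: (133 − 145)/(25 − 145) = 0.1 ✓

0.10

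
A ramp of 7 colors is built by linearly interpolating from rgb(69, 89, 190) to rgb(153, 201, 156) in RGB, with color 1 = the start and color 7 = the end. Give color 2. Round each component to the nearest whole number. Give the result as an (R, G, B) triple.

With 7 swatches and endpoints inclusive, swatch 2 sits at t = (2 − 1)/(7 − 1) = 1/6 ≈ 0.1667.
R = 69 + 0.1667 × (153 − 69) = 83.003 → 83
G = 89 + 0.1667 × (201 − 89) = 107.67 → 108
B = 190 + 0.1667 × (156 − 190) = 184.332 → 184

(83, 108, 184)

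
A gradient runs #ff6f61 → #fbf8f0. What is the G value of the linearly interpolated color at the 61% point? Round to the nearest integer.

195

G₁ = 111 (from #ff6f61), G₂ = 248 (from #fbf8f0).
G = 111 + 0.61 × (248 − 111) = 194.57 → 195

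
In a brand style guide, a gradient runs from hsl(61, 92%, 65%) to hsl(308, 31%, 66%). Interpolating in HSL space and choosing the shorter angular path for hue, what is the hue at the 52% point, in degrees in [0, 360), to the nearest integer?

2

Hue: 308 − 61 = 247°, but |247| > 180 so the shorter arc goes the other way: Δh = 247 − 360 = -113°.
H = 61 + 0.52 × (-113) = 2.24 → 2°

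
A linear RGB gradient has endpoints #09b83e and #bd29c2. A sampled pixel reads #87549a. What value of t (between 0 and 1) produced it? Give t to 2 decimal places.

Invert the lerp on the R channel (largest span, 180): t = (135 − 9) / (189 − 9) = 126/180 = 0.7.
Check on G: (84 − 184)/(41 − 184) = 0.6993 ✓

0.70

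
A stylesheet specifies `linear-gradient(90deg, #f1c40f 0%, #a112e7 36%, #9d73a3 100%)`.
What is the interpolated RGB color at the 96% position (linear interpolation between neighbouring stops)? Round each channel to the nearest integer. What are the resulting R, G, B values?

(157, 109, 167)

96% lies between the 36% and 100% stops, so the local fraction is t = (96 − 36)/(100 − 36) = 60/64 ≈ 0.9375.
#a112e7 → (161, 18, 231); #9d73a3 → (157, 115, 163).
R = 161 + 0.9375 × (157 − 161) = 157.25 → 157
G = 18 + 0.9375 × (115 − 18) = 108.938 → 109
B = 231 + 0.9375 × (163 − 231) = 167.25 → 167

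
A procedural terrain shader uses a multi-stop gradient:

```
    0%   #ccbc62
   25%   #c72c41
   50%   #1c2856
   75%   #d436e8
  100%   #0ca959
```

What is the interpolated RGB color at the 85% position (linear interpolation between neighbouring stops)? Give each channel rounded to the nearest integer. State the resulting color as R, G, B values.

85% lies between the 75% and 100% stops, so the local fraction is t = (85 − 75)/(100 − 75) = 10/25 ≈ 0.4.
#d436e8 → (212, 54, 232); #0ca959 → (12, 169, 89).
R = 212 + 0.4 × (12 − 212) = 132 → 132
G = 54 + 0.4 × (169 − 54) = 100 → 100
B = 232 + 0.4 × (89 − 232) = 174.8 → 175

(132, 100, 175)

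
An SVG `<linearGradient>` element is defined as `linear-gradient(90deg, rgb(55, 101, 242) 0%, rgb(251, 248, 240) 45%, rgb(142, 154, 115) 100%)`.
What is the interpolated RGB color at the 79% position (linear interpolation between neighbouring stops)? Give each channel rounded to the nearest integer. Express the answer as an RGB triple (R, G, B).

79% lies between the 45% and 100% stops, so the local fraction is t = (79 − 45)/(100 − 45) = 34/55 ≈ 0.6182.
R = 251 + 0.6182 × (142 − 251) = 183.616 → 184
G = 248 + 0.6182 × (154 − 248) = 189.889 → 190
B = 240 + 0.6182 × (115 − 240) = 162.725 → 163

(184, 190, 163)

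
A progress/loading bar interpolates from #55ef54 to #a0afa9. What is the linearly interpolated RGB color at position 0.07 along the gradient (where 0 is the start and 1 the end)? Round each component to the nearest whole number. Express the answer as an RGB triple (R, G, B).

#55ef54 → (85, 239, 84); #a0afa9 → (160, 175, 169).
R = 85 + 0.07 × (160 − 85) = 85 + 0.07 × 75 = 90.25 → 90
G = 239 + 0.07 × (175 − 239) = 239 + 0.07 × -64 = 234.52 → 235
B = 84 + 0.07 × (169 − 84) = 84 + 0.07 × 85 = 89.95 → 90

(90, 235, 90)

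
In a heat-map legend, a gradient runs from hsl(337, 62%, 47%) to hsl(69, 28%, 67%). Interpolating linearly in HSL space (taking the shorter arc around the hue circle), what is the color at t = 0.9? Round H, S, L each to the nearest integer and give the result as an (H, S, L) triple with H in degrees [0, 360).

Hue: 69 − 337 = -268°, but |-268| > 180 so the shorter arc goes the other way: Δh = -268 + 360 = 92°.
H = 337 + 0.9 × (92) = 419.8 → 420 → 420 mod 360 = 60°
S = 62 + 0.9 × (28 − 62) = 31.4 → 31%
L = 47 + 0.9 × (67 − 47) = 65 → 65%

(60, 31, 65)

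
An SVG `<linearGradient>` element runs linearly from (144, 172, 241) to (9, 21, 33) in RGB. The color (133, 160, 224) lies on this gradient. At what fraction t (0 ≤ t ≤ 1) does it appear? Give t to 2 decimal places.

Invert the lerp on the B channel (largest span, 208): t = (224 − 241) / (33 − 241) = -17/-208 = 0.081731.
Check on R: (133 − 144)/(9 − 144) = 0.08148 ✓

0.08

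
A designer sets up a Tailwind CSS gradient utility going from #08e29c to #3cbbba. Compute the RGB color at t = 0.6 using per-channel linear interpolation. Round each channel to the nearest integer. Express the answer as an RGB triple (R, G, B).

(39, 203, 174)

#08e29c → (8, 226, 156); #3cbbba → (60, 187, 186).
R = 8 + 0.6 × (60 − 8) = 8 + 0.6 × 52 = 39.2 → 39
G = 226 + 0.6 × (187 − 226) = 226 + 0.6 × -39 = 202.6 → 203
B = 156 + 0.6 × (186 − 156) = 156 + 0.6 × 30 = 174 → 174
So the blended color is (39, 203, 174), about #27cbae.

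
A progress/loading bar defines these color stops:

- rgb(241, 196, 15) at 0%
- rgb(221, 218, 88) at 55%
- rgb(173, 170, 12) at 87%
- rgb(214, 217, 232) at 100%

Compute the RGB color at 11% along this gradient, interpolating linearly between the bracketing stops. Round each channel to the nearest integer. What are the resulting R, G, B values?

11% lies between the 0% and 55% stops, so the local fraction is t = (11 − 0)/(55 − 0) = 11/55 ≈ 0.2.
R = 241 + 0.2 × (221 − 241) = 237 → 237
G = 196 + 0.2 × (218 − 196) = 200.4 → 200
B = 15 + 0.2 × (88 − 15) = 29.6 → 30

(237, 200, 30)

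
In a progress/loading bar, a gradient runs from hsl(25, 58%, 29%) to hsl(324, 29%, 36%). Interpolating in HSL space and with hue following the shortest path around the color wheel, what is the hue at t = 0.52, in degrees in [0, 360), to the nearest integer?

Hue: 324 − 25 = 299°, but |299| > 180 so the shorter arc goes the other way: Δh = 299 − 360 = -61°.
H = 25 + 0.52 × (-61) = -6.72 → -7 → -7 mod 360 = 353°

353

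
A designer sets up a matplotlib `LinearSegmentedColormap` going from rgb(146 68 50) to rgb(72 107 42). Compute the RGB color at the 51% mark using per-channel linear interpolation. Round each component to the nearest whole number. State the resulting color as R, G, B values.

51% corresponds to t = 0.51.
R = 146 + 0.51 × (72 − 146) = 146 + 0.51 × -74 = 108.26 → 108
G = 68 + 0.51 × (107 − 68) = 68 + 0.51 × 39 = 87.89 → 88
B = 50 + 0.51 × (42 − 50) = 50 + 0.51 × -8 = 45.92 → 46

(108, 88, 46)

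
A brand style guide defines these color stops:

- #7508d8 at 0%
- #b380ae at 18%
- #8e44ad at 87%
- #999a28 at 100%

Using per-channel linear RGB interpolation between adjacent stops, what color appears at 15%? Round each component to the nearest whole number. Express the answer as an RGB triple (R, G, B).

15% lies between the 0% and 18% stops, so the local fraction is t = (15 − 0)/(18 − 0) = 15/18 ≈ 0.8333.
#7508d8 → (117, 8, 216); #b380ae → (179, 128, 174).
R = 117 + 0.8333 × (179 − 117) = 168.665 → 169
G = 8 + 0.8333 × (128 − 8) = 107.996 → 108
B = 216 + 0.8333 × (174 − 216) = 181.001 → 181

(169, 108, 181)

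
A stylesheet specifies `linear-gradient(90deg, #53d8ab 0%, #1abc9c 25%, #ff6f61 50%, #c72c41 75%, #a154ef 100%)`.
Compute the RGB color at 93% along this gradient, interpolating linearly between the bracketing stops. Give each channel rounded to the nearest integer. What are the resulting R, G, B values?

(172, 73, 190)

93% lies between the 75% and 100% stops, so the local fraction is t = (93 − 75)/(100 − 75) = 18/25 ≈ 0.72.
#c72c41 → (199, 44, 65); #a154ef → (161, 84, 239).
R = 199 + 0.72 × (161 − 199) = 171.64 → 172
G = 44 + 0.72 × (84 − 44) = 72.8 → 73
B = 65 + 0.72 × (239 − 65) = 190.28 → 190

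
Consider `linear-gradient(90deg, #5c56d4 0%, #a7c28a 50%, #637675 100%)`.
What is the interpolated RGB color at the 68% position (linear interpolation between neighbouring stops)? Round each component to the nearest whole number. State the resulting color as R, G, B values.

68% lies between the 50% and 100% stops, so the local fraction is t = (68 − 50)/(100 − 50) = 18/50 ≈ 0.36.
#a7c28a → (167, 194, 138); #637675 → (99, 118, 117).
R = 167 + 0.36 × (99 − 167) = 142.52 → 143
G = 194 + 0.36 × (118 − 194) = 166.64 → 167
B = 138 + 0.36 × (117 − 138) = 130.44 → 130

(143, 167, 130)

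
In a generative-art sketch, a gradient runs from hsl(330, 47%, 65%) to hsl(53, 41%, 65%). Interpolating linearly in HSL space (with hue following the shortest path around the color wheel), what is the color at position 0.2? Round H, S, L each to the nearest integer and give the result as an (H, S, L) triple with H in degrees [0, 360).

Hue: 53 − 330 = -277°, but |-277| > 180 so the shorter arc goes the other way: Δh = -277 + 360 = 83°.
H = 330 + 0.2 × (83) = 346.6 → 347°
S = 47 + 0.2 × (41 − 47) = 45.8 → 46%
L = 65 + 0.2 × (65 − 65) = 65 → 65%

(347, 46, 65)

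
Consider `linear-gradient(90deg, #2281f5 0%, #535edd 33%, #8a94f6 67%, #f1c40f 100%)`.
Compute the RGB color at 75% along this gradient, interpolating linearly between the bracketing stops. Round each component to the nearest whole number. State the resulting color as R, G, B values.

(163, 160, 190)

75% lies between the 67% and 100% stops, so the local fraction is t = (75 − 67)/(100 − 67) = 8/33 ≈ 0.2424.
#8a94f6 → (138, 148, 246); #f1c40f → (241, 196, 15).
R = 138 + 0.2424 × (241 − 138) = 162.967 → 163
G = 148 + 0.2424 × (196 − 148) = 159.635 → 160
B = 246 + 0.2424 × (15 − 246) = 190.006 → 190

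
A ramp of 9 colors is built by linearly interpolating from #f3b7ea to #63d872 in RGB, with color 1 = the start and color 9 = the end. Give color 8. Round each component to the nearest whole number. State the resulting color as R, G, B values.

(117, 212, 129)

With 9 swatches and endpoints inclusive, swatch 8 sits at t = (8 − 1)/(9 − 1) = 7/8 ≈ 0.875.
#f3b7ea → (243, 183, 234); #63d872 → (99, 216, 114).
R = 243 + 0.875 × (99 − 243) = 117 → 117
G = 183 + 0.875 × (216 − 183) = 211.875 → 212
B = 234 + 0.875 × (114 − 234) = 129 → 129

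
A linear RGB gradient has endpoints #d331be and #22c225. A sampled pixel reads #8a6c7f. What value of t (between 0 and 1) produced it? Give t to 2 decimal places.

Invert the lerp on the R channel (largest span, 177): t = (138 − 211) / (34 − 211) = -73/-177 = 0.41243.
Check on G: (108 − 49)/(194 − 49) = 0.4069 ✓

0.41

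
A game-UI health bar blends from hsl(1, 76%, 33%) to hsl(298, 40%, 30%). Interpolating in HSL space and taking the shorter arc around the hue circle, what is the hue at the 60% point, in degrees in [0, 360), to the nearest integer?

Hue: 298 − 1 = 297°, but |297| > 180 so the shorter arc goes the other way: Δh = 297 − 360 = -63°.
H = 1 + 0.6 × (-63) = -36.8 → -37 → -37 mod 360 = 323°

323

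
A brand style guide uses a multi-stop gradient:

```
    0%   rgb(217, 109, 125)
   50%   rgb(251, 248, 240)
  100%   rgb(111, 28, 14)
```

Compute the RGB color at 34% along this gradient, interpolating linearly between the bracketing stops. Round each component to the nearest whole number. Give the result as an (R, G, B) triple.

(240, 204, 203)

34% lies between the 0% and 50% stops, so the local fraction is t = (34 − 0)/(50 − 0) = 34/50 ≈ 0.68.
R = 217 + 0.68 × (251 − 217) = 240.12 → 240
G = 109 + 0.68 × (248 − 109) = 203.52 → 204
B = 125 + 0.68 × (240 − 125) = 203.2 → 203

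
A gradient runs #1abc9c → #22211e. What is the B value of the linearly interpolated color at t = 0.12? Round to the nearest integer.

B₁ = 156 (from #1abc9c), B₂ = 30 (from #22211e).
B = 156 + 0.12 × (30 − 156) = 140.88 → 141

141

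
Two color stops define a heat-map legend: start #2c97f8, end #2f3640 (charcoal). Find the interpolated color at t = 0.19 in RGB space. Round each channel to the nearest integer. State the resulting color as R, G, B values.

(45, 133, 213)

#2c97f8 → (44, 151, 248); #2f3640 → (47, 54, 64).
R = 44 + 0.19 × (47 − 44) = 44 + 0.19 × 3 = 44.57 → 45
G = 151 + 0.19 × (54 − 151) = 151 + 0.19 × -97 = 132.57 → 133
B = 248 + 0.19 × (64 − 248) = 248 + 0.19 × -184 = 213.04 → 213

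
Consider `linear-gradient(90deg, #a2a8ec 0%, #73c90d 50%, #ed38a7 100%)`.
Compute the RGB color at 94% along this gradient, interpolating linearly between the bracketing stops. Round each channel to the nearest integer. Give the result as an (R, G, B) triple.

94% lies between the 50% and 100% stops, so the local fraction is t = (94 − 50)/(100 − 50) = 44/50 ≈ 0.88.
#73c90d → (115, 201, 13); #ed38a7 → (237, 56, 167).
R = 115 + 0.88 × (237 − 115) = 222.36 → 222
G = 201 + 0.88 × (56 − 201) = 73.4 → 73
B = 13 + 0.88 × (167 − 13) = 148.52 → 149

(222, 73, 149)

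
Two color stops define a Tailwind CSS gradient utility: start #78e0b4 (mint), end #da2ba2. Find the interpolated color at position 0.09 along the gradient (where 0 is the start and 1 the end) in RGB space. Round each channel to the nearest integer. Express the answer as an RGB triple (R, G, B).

(129, 208, 178)

#78e0b4 → (120, 224, 180); #da2ba2 → (218, 43, 162).
R = 120 + 0.09 × (218 − 120) = 120 + 0.09 × 98 = 128.82 → 129
G = 224 + 0.09 × (43 − 224) = 224 + 0.09 × -181 = 207.71 → 208
B = 180 + 0.09 × (162 − 180) = 180 + 0.09 × -18 = 178.38 → 178
So the blended color is (129, 208, 178), about #81d0b2.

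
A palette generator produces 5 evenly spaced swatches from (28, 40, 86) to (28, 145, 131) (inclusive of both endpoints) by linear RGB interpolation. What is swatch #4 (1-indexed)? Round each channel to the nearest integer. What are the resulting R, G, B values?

With 5 swatches and endpoints inclusive, swatch 4 sits at t = (4 − 1)/(5 − 1) = 3/4 ≈ 0.75.
R = 28 + 0.75 × (28 − 28) = 28 → 28
G = 40 + 0.75 × (145 − 40) = 118.75 → 119
B = 86 + 0.75 × (131 − 86) = 119.75 → 120

(28, 119, 120)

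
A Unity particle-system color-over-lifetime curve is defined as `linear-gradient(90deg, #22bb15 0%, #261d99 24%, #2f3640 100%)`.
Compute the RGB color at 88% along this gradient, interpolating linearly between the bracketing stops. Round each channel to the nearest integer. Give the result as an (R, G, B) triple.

(46, 50, 78)

88% lies between the 24% and 100% stops, so the local fraction is t = (88 − 24)/(100 − 24) = 64/76 ≈ 0.8421.
#261d99 → (38, 29, 153); #2f3640 → (47, 54, 64).
R = 38 + 0.8421 × (47 − 38) = 45.579 → 46
G = 29 + 0.8421 × (54 − 29) = 50.052 → 50
B = 153 + 0.8421 × (64 − 153) = 78.053 → 78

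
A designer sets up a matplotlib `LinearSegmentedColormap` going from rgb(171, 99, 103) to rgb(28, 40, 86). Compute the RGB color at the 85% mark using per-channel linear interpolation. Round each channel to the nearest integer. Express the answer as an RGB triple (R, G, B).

(49, 49, 89)

85% corresponds to t = 0.85.
R = 171 + 0.85 × (28 − 171) = 171 + 0.85 × -143 = 49.45 → 49
G = 99 + 0.85 × (40 − 99) = 99 + 0.85 × -59 = 48.85 → 49
B = 103 + 0.85 × (86 − 103) = 103 + 0.85 × -17 = 88.55 → 89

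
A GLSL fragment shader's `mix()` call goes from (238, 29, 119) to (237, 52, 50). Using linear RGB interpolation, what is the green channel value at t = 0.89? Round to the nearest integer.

G = 29 + 0.89 × (52 − 29) = 49.47 → 49

49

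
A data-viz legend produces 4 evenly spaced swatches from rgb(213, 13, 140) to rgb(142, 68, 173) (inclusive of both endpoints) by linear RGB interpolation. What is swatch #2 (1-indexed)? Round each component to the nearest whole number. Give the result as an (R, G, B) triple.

With 4 swatches and endpoints inclusive, swatch 2 sits at t = (2 − 1)/(4 − 1) = 1/3 ≈ 0.3333.
R = 213 + 0.3333 × (142 − 213) = 189.336 → 189
G = 13 + 0.3333 × (68 − 13) = 31.331 → 31
B = 140 + 0.3333 × (173 − 140) = 150.999 → 151

(189, 31, 151)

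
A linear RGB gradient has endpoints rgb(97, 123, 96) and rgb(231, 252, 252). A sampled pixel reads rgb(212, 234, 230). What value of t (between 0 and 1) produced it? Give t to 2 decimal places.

Invert the lerp on the B channel (largest span, 156): t = (230 − 96) / (252 − 96) = 134/156 = 0.85897.
Check on R: (212 − 97)/(231 − 97) = 0.8582 ✓

0.86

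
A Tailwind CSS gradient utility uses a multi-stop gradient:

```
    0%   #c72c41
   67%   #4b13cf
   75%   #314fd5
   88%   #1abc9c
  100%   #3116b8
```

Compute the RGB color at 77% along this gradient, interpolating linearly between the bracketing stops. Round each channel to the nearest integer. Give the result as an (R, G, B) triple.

(45, 96, 204)

77% lies between the 75% and 88% stops, so the local fraction is t = (77 − 75)/(88 − 75) = 2/13 ≈ 0.1538.
#314fd5 → (49, 79, 213); #1abc9c → (26, 188, 156).
R = 49 + 0.1538 × (26 − 49) = 45.463 → 45
G = 79 + 0.1538 × (188 − 79) = 95.764 → 96
B = 213 + 0.1538 × (156 − 213) = 204.233 → 204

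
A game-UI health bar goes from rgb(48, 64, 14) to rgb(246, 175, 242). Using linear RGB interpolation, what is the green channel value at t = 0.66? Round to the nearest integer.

G = 64 + 0.66 × (175 − 64) = 137.26 → 137

137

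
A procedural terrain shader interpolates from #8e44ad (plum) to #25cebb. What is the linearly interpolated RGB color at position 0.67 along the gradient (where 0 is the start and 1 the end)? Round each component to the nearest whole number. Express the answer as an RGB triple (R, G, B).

(72, 160, 182)

#8e44ad → (142, 68, 173); #25cebb → (37, 206, 187).
R = 142 + 0.67 × (37 − 142) = 142 + 0.67 × -105 = 71.65 → 72
G = 68 + 0.67 × (206 − 68) = 68 + 0.67 × 138 = 160.46 → 160
B = 173 + 0.67 × (187 − 173) = 173 + 0.67 × 14 = 182.38 → 182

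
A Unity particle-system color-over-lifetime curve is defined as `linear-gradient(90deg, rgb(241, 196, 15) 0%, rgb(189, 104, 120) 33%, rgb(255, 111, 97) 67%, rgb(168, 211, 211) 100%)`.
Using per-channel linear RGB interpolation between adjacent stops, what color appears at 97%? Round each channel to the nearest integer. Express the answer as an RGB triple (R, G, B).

97% lies between the 67% and 100% stops, so the local fraction is t = (97 − 67)/(100 − 67) = 30/33 ≈ 0.9091.
R = 255 + 0.9091 × (168 − 255) = 175.908 → 176
G = 111 + 0.9091 × (211 − 111) = 201.91 → 202
B = 97 + 0.9091 × (211 − 97) = 200.637 → 201

(176, 202, 201)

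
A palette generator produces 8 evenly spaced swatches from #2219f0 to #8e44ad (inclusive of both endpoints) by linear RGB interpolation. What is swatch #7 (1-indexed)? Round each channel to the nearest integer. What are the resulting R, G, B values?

(127, 62, 183)

With 8 swatches and endpoints inclusive, swatch 7 sits at t = (7 − 1)/(8 − 1) = 6/7 ≈ 0.8571.
#2219f0 → (34, 25, 240); #8e44ad → (142, 68, 173).
R = 34 + 0.8571 × (142 − 34) = 126.567 → 127
G = 25 + 0.8571 × (68 − 25) = 61.855 → 62
B = 240 + 0.8571 × (173 − 240) = 182.574 → 183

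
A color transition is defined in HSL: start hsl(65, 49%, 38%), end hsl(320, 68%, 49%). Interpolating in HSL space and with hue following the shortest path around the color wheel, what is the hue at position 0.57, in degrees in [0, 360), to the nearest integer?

Hue: 320 − 65 = 255°, but |255| > 180 so the shorter arc goes the other way: Δh = 255 − 360 = -105°.
H = 65 + 0.57 × (-105) = 5.15 → 5°

5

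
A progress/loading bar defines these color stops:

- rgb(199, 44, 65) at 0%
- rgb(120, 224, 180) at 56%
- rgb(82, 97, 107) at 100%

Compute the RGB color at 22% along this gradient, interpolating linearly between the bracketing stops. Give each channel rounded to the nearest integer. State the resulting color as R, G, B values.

(168, 115, 110)

22% lies between the 0% and 56% stops, so the local fraction is t = (22 − 0)/(56 − 0) = 22/56 ≈ 0.3929.
R = 199 + 0.3929 × (120 − 199) = 167.961 → 168
G = 44 + 0.3929 × (224 − 44) = 114.722 → 115
B = 65 + 0.3929 × (180 − 65) = 110.184 → 110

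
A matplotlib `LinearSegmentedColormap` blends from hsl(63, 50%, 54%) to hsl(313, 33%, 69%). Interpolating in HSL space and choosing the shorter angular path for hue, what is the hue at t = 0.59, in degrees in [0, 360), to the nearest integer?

Hue: 313 − 63 = 250°, but |250| > 180 so the shorter arc goes the other way: Δh = 250 − 360 = -110°.
H = 63 + 0.59 × (-110) = -1.9 → -2 → -2 mod 360 = 358°

358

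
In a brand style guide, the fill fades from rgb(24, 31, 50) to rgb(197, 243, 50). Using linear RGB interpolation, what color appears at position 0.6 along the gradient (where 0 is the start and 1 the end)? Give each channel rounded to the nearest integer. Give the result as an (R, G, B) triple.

(128, 158, 50)

R = 24 + 0.6 × (197 − 24) = 24 + 0.6 × 173 = 127.8 → 128
G = 31 + 0.6 × (243 − 31) = 31 + 0.6 × 212 = 158.2 → 158
B = 50 + 0.6 × (50 − 50) = 50 + 0.6 × 0 = 50 → 50
So the blended color is (128, 158, 50), about #809e32.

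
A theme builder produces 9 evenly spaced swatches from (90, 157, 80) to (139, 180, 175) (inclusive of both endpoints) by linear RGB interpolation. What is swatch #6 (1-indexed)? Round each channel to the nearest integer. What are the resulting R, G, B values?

(121, 171, 139)

With 9 swatches and endpoints inclusive, swatch 6 sits at t = (6 − 1)/(9 − 1) = 5/8 ≈ 0.625.
R = 90 + 0.625 × (139 − 90) = 120.625 → 121
G = 157 + 0.625 × (180 − 157) = 171.375 → 171
B = 80 + 0.625 × (175 − 80) = 139.375 → 139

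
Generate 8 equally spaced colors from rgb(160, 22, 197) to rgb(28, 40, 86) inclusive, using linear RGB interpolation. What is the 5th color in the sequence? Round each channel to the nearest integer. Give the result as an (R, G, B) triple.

(85, 32, 134)

With 8 swatches and endpoints inclusive, swatch 5 sits at t = (5 − 1)/(8 − 1) = 4/7 ≈ 0.5714.
R = 160 + 0.5714 × (28 − 160) = 84.575 → 85
G = 22 + 0.5714 × (40 − 22) = 32.285 → 32
B = 197 + 0.5714 × (86 − 197) = 133.575 → 134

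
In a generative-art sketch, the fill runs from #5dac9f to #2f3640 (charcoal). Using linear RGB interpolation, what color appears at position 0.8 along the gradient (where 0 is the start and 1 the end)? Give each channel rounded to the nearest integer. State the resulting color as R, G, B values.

#5dac9f → (93, 172, 159); #2f3640 → (47, 54, 64).
R = 93 + 0.8 × (47 − 93) = 93 + 0.8 × -46 = 56.2 → 56
G = 172 + 0.8 × (54 − 172) = 172 + 0.8 × -118 = 77.6 → 78
B = 159 + 0.8 × (64 − 159) = 159 + 0.8 × -95 = 83 → 83
So the blended color is (56, 78, 83), about #384e53.

(56, 78, 83)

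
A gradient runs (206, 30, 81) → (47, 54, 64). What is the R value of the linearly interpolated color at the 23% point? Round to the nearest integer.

R = 206 + 0.23 × (47 − 206) = 169.43 → 169

169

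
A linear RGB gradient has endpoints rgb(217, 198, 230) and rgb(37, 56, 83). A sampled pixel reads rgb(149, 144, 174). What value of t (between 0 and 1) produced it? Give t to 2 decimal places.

0.38

Invert the lerp on the R channel (largest span, 180): t = (149 − 217) / (37 − 217) = -68/-180 = 0.37778.
Check on G: (144 − 198)/(56 − 198) = 0.3803 ✓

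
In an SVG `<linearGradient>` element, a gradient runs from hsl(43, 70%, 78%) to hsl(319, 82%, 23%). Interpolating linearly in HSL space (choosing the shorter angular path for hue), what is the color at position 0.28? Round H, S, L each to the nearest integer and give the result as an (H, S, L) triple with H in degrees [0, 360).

(19, 73, 63)

Hue: 319 − 43 = 276°, but |276| > 180 so the shorter arc goes the other way: Δh = 276 − 360 = -84°.
H = 43 + 0.28 × (-84) = 19.48 → 19°
S = 70 + 0.28 × (82 − 70) = 73.36 → 73%
L = 78 + 0.28 × (23 − 78) = 62.6 → 63%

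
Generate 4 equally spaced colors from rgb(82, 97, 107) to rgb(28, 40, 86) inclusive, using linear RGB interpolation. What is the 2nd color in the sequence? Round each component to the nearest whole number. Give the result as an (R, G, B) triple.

(64, 78, 100)

With 4 swatches and endpoints inclusive, swatch 2 sits at t = (2 − 1)/(4 − 1) = 1/3 ≈ 0.3333.
R = 82 + 0.3333 × (28 − 82) = 64.002 → 64
G = 97 + 0.3333 × (40 − 97) = 78.002 → 78
B = 107 + 0.3333 × (86 − 107) = 100.001 → 100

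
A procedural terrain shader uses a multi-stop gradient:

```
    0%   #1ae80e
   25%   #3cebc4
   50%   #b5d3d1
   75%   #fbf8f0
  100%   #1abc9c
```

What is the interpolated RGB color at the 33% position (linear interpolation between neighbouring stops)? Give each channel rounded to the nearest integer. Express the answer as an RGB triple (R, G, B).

33% lies between the 25% and 50% stops, so the local fraction is t = (33 − 25)/(50 − 25) = 8/25 ≈ 0.32.
#3cebc4 → (60, 235, 196); #b5d3d1 → (181, 211, 209).
R = 60 + 0.32 × (181 − 60) = 98.72 → 99
G = 235 + 0.32 × (211 − 235) = 227.32 → 227
B = 196 + 0.32 × (209 − 196) = 200.16 → 200

(99, 227, 200)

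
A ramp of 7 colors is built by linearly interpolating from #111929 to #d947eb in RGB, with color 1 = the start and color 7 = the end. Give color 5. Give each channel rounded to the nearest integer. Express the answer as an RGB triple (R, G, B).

(150, 56, 170)

With 7 swatches and endpoints inclusive, swatch 5 sits at t = (5 − 1)/(7 − 1) = 4/6 ≈ 0.6667.
#111929 → (17, 25, 41); #d947eb → (217, 71, 235).
R = 17 + 0.6667 × (217 − 17) = 150.34 → 150
G = 25 + 0.6667 × (71 − 25) = 55.668 → 56
B = 41 + 0.6667 × (235 − 41) = 170.34 → 170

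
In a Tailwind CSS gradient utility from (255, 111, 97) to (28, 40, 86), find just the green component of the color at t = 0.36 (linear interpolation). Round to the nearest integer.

85

G = 111 + 0.36 × (40 − 111) = 85.44 → 85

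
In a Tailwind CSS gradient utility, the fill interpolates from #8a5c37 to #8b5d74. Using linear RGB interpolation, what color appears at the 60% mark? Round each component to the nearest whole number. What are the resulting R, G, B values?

(139, 93, 92)

#8a5c37 → (138, 92, 55); #8b5d74 → (139, 93, 116).
60% corresponds to t = 0.6.
R = 138 + 0.6 × (139 − 138) = 138 + 0.6 × 1 = 138.6 → 139
G = 92 + 0.6 × (93 − 92) = 92 + 0.6 × 1 = 92.6 → 93
B = 55 + 0.6 × (116 − 55) = 55 + 0.6 × 61 = 91.6 → 92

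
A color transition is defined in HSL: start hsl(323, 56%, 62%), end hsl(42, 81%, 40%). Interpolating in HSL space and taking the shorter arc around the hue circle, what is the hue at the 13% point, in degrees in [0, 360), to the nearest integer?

333

Hue: 42 − 323 = -281°, but |-281| > 180 so the shorter arc goes the other way: Δh = -281 + 360 = 79°.
H = 323 + 0.13 × (79) = 333.27 → 333°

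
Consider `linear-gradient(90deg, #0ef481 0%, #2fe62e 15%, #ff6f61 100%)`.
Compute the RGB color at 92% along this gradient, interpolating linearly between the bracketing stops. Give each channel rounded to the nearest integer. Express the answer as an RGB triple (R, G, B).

(235, 122, 92)

92% lies between the 15% and 100% stops, so the local fraction is t = (92 − 15)/(100 − 15) = 77/85 ≈ 0.9059.
#2fe62e → (47, 230, 46); #ff6f61 → (255, 111, 97).
R = 47 + 0.9059 × (255 − 47) = 235.427 → 235
G = 230 + 0.9059 × (111 − 230) = 122.198 → 122
B = 46 + 0.9059 × (97 − 46) = 92.201 → 92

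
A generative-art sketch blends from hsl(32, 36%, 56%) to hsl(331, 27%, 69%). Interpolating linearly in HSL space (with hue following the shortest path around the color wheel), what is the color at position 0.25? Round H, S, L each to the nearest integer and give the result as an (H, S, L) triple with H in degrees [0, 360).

(17, 34, 59)

Hue: 331 − 32 = 299°, but |299| > 180 so the shorter arc goes the other way: Δh = 299 − 360 = -61°.
H = 32 + 0.25 × (-61) = 16.75 → 17°
S = 36 + 0.25 × (27 − 36) = 33.75 → 34%
L = 56 + 0.25 × (69 − 56) = 59.25 → 59%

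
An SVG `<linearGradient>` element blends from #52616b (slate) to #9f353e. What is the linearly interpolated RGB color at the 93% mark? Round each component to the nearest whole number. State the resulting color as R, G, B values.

(154, 56, 65)

#52616b → (82, 97, 107); #9f353e → (159, 53, 62).
93% corresponds to t = 0.93.
R = 82 + 0.93 × (159 − 82) = 82 + 0.93 × 77 = 153.61 → 154
G = 97 + 0.93 × (53 − 97) = 97 + 0.93 × -44 = 56.08 → 56
B = 107 + 0.93 × (62 − 107) = 107 + 0.93 × -45 = 65.15 → 65
So the blended color is (154, 56, 65), about #9a3841.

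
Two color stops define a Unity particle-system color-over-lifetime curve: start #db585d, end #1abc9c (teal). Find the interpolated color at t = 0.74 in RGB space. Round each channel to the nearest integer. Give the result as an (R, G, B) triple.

(76, 162, 140)

#db585d → (219, 88, 93); #1abc9c → (26, 188, 156).
R = 219 + 0.74 × (26 − 219) = 219 + 0.74 × -193 = 76.18 → 76
G = 88 + 0.74 × (188 − 88) = 88 + 0.74 × 100 = 162 → 162
B = 93 + 0.74 × (156 − 93) = 93 + 0.74 × 63 = 139.62 → 140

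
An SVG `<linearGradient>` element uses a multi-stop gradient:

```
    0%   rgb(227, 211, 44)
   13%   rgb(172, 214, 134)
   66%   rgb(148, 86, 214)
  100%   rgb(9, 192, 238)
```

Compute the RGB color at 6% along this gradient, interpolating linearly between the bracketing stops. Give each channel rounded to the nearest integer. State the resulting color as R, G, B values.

(202, 212, 86)

6% lies between the 0% and 13% stops, so the local fraction is t = (6 − 0)/(13 − 0) = 6/13 ≈ 0.4615.
R = 227 + 0.4615 × (172 − 227) = 201.618 → 202
G = 211 + 0.4615 × (214 − 211) = 212.385 → 212
B = 44 + 0.4615 × (134 − 44) = 85.535 → 86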